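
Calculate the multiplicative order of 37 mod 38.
Powers of 37 mod 38: 37^1≡37, 37^2≡1. ord_38(37) = 2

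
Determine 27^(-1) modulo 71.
Since 71 is prime, by Fermat 27^(-1) ≡ 27^{69} ≡ 50 (mod 71). Verify: 27 × 50 = 1350 ≡ 1 (mod 71)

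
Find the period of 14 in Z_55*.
Powers of 14 mod 55: 14^1≡14, 14^2≡31, 14^3≡49, 14^4≡26, 14^5≡34, 14^6≡36, 14^7≡9, 14^8≡16, 14^9≡4, 14^10≡1. Order = 10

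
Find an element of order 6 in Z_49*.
19 has order 6 mod 49 since 19^{6} ≡ 1 (mod 49) and no smaller power works.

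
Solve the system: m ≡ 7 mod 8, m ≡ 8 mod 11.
M = 8 × 11 = 88. M₁ = 11, y₁ ≡ 3 mod 8. M₂ = 8, y₂ ≡ 7 mod 11. m = 7×11×3 + 8×8×7 ≡ 63 mod 88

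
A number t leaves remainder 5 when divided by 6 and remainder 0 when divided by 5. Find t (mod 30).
M = 6 × 5 = 30. M₁ = 5, y₁ ≡ 5 (mod 6). M₂ = 6, y₂ ≡ 1 (mod 5). t = 5×5×5 + 0×6×1 ≡ 5 (mod 30)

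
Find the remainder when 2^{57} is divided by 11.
By Fermat: 2^{10} ≡ 1 (mod 11). 57 = 5×10 + 7. So 2^{57} ≡ 2^{7} ≡ 7 (mod 11)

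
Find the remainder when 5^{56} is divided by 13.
By Fermat: 5^{12} ≡ 1 mod 13. 56 = 4×12 + 8. So 5^{56} ≡ 5^{8} ≡ 1 mod 13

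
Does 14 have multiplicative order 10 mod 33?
Powers of 14 mod 33: 14^1≡14, 14^2≡31, 14^3≡5, 14^4≡4, 14^5≡23, 14^6≡25, 14^7≡20, 14^8≡16, 14^9≡26, 14^10≡1. First k with 14^k≡1 is k=10. Yes, ord_33(14) = 10.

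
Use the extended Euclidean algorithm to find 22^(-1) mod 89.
Extended GCD: 22(-4) + 89(1) = 1. So 22^(-1) ≡ -4 ≡ 85 mod 89. Verify: 22 × 85 = 1870 ≡ 1 mod 89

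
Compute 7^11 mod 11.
Using Fermat: 7^{10} ≡ 1 mod 11. 11 ≡ 1 mod 10. So 7^{11} ≡ 7^{1} ≡ 7 mod 11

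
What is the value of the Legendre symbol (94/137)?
(94/137) = 94^{68} mod 137 = -1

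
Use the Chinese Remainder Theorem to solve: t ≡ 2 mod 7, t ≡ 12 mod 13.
M = 7 × 13 = 91. M₁ = 13, y₁ ≡ 6 mod 7. M₂ = 7, y₂ ≡ 2 mod 13. t = 2×13×6 + 12×7×2 ≡ 51 mod 91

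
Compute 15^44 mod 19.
Using Fermat: 15^{18} ≡ 1 (mod 19). 44 ≡ 8 (mod 18). So 15^{44} ≡ 15^{8} ≡ 5 (mod 19)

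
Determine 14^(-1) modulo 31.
Since 31 is prime, by Fermat 14^(-1) ≡ 14^{29} ≡ 20 mod 31. Verify: 14 × 20 = 280 ≡ 1 mod 31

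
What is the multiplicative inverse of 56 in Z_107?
Since 107 is prime, by Fermat 56^(-1) ≡ 56^{105} ≡ 86 mod 107. Verify: 56 × 86 = 4816 ≡ 1 mod 107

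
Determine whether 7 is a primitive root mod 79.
ord_79(7) divides 78. For each prime q|78: 7^{39}≡78, 7^{26}≡55, 7^{6}≡18, none ≡ 1. So 7 has order 78 and is a primitive root mod 79.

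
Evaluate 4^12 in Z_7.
Using Fermat: 4^{6} ≡ 1 mod 7. 12 ≡ 0 mod 6. So 4^{12} ≡ 4^{0} ≡ 1 mod 7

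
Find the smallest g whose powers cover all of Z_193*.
g = 5. Powers: [5, 25, 125, 46, 37, 185, 153, 186, 158, ...] generates all 192 non-zero residues.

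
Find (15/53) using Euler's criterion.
(15/53) = 15^{26} mod 53 = 1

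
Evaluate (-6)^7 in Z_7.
Using Fermat: (-6)^{6} ≡ 1 (mod 7). 7 ≡ 1 (mod 6). So (-6)^{7} ≡ (-6)^{1} ≡ 1 (mod 7)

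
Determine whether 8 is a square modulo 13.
By Euler's criterion: 8^{6} ≡ 12 (mod 13). Since this equals -1 (≡ 12), 8 is not a QR.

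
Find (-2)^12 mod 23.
By repeated squaring mod 23: (-2)^{1}≡21, (-2)^{2}≡4, (-2)^{4}≡16, (-2)^{8}≡3. Then (-2)^{12} = (-2)^{8+4} ≡ 3 × 16 ≡ 2 mod 23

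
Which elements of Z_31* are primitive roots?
There are φ(30) = 8 primitive roots mod 31: {3, 11, 12, 13, 17, 21, 22, 24}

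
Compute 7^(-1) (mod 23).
Since 23 is prime, by Fermat 7^(-1) ≡ 7^{21} ≡ 10 (mod 23). Verify: 7 × 10 = 70 ≡ 1 (mod 23)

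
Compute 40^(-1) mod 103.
Since 103 is prime, by Fermat 40^(-1) ≡ 40^{101} ≡ 85 mod 103. Verify: 40 × 85 = 3400 ≡ 1 mod 103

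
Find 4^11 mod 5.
Using Fermat: 4^{4} ≡ 1 mod 5. 11 ≡ 3 mod 4. So 4^{11} ≡ 4^{3} ≡ 4 mod 5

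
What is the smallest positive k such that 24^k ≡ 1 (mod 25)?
Powers of 24 mod 25: 24^1≡24, 24^2≡1. So the order of 24 is 2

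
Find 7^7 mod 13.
By repeated squaring mod 13: 7^{1}≡7, 7^{2}≡10, 7^{4}≡9. Then 7^{7} = 7^{4+2+1} ≡ 9 × 10 × 7 ≡ 6 mod 13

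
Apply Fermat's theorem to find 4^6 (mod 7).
By Fermat's Little Theorem, 4^{6} ≡ 1 (mod 7) since 7 is prime and gcd(4, 7) = 1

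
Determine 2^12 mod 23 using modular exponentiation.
By repeated squaring (mod 23): 2^{1}≡2, 2^{2}≡4, 2^{4}≡16, 2^{8}≡3. Then 2^{12} = 2^{8+4} ≡ 3 × 16 ≡ 2 (mod 23)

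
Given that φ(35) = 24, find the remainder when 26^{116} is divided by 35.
By Euler: 26^{24} ≡ 1 mod 35 since gcd(26, 35) = 1. 116 = 4×24 + 20. So 26^{116} ≡ 26^{20} ≡ 11 mod 35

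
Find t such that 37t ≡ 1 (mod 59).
Since 59 is prime, by Fermat 37^(-1) ≡ 37^{57} ≡ 8 (mod 59). Verify: 37 × 8 = 296 ≡ 1 (mod 59)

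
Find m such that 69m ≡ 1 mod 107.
Since 107 is prime, by Fermat 69^(-1) ≡ 69^{105} ≡ 76 mod 107. Verify: 69 × 76 = 5244 ≡ 1 mod 107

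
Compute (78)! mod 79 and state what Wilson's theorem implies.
(78)! mod 79 = 78. Since this equals -1 (mod 79), Wilson confirms 79 is prime.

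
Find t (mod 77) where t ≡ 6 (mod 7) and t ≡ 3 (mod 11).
M = 7 × 11 = 77. M₁ = 11, y₁ ≡ 2 (mod 7). M₂ = 7, y₂ ≡ 8 (mod 11). t = 6×11×2 + 3×7×8 ≡ 69 (mod 77)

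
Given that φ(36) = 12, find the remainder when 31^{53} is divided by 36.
By Euler: 31^{12} ≡ 1 (mod 36) since gcd(31, 36) = 1. 53 = 4×12 + 5. So 31^{53} ≡ 31^{5} ≡ 7 (mod 36)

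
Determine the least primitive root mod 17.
g = 3. Powers: [3, 9, 10, 13, 5, 15, 11, ...] generates all 16 non-zero residues.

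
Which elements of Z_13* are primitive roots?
There are φ(12) = 4 primitive roots mod 13: {2, 6, 7, 11}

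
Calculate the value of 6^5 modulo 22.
By repeated squaring (mod 22): 6^{1}≡6, 6^{2}≡14, 6^{4}≡20. Then 6^{5} = 6^{4+1} ≡ 20 × 6 ≡ 10 (mod 22)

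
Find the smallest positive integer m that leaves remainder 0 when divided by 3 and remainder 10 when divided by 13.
M = 3 × 13 = 39. M₁ = 13, y₁ ≡ 1 mod 3. M₂ = 3, y₂ ≡ 9 mod 13. m = 0×13×1 + 10×3×9 ≡ 36 mod 39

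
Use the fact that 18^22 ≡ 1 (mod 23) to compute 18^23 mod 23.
By Fermat: 18^{22} ≡ 1 (mod 23). So 18^{23} = 18^{22} · 18^{1} ≡ 18^{1} ≡ 18 (mod 23)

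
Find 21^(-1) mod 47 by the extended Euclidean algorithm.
Extended GCD: 21(9) + 47(-4) = 1. So 21^(-1) ≡ 9 mod 47. Verify: 21 × 9 = 189 ≡ 1 mod 47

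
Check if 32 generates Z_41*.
32^{4} ≡ 1 mod 41 and 4 < 40, so ord_41(32) = 4 ≠ 40 and 32 is not a primitive root.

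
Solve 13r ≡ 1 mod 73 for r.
Since 73 is prime, by Fermat 13^(-1) ≡ 13^{71} ≡ 45 mod 73. Verify: 13 × 45 = 585 ≡ 1 mod 73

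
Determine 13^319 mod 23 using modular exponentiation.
Using Fermat: 13^{22} ≡ 1 mod 23. 319 ≡ 11 mod 22. So 13^{319} ≡ 13^{11} ≡ 1 mod 23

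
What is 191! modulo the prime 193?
(192)! = (191)! × (192) ≡ -1 mod 193. So (191)! ≡ -1 × (192)^(-1) ≡ (-1)×(-1) = 1 mod 193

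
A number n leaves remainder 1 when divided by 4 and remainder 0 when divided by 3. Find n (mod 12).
M = 4 × 3 = 12. M₁ = 3, y₁ ≡ 3 (mod 4). M₂ = 4, y₂ ≡ 1 (mod 3). n = 1×3×3 + 0×4×1 ≡ 9 (mod 12)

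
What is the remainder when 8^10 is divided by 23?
By repeated squaring mod 23: 8^{1}≡8, 8^{2}≡18, 8^{4}≡2, 8^{8}≡4. Then 8^{10} = 8^{8+2} ≡ 4 × 18 ≡ 3 mod 23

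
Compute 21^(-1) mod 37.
Since 37 is prime, by Fermat 21^(-1) ≡ 21^{35} ≡ 30 mod 37. Verify: 21 × 30 = 630 ≡ 1 mod 37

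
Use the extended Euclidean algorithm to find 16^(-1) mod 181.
Extended GCD: 16(34) + 181(-3) = 1. So 16^(-1) ≡ 34 (mod 181). Verify: 16 × 34 = 544 ≡ 1 (mod 181)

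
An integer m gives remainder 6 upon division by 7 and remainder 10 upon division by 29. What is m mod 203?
M = 7 × 29 = 203. M₁ = 29, y₁ ≡ 1 mod 7. M₂ = 7, y₂ ≡ 25 mod 29. m = 6×29×1 + 10×7×25 ≡ 97 mod 203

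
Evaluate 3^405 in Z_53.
Using Fermat: 3^{52} ≡ 1 mod 53. 405 ≡ 41 mod 52. So 3^{405} ≡ 3^{41} ≡ 48 mod 53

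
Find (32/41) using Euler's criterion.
(32/41) = 32^{20} mod 41 = 1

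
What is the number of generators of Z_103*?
Number of primitive roots mod 103 = φ(p-1) = φ(102) = 32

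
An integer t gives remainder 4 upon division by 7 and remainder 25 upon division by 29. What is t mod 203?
M = 7 × 29 = 203. M₁ = 29, y₁ ≡ 1 mod 7. M₂ = 7, y₂ ≡ 25 mod 29. t = 4×29×1 + 25×7×25 ≡ 25 mod 203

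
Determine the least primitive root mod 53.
g = 2. Powers: [2, 4, 8, 16, 32, 11, 22, 44, ...] generates all 52 non-zero residues.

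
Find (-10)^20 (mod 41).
By repeated squaring (mod 41): (-10)^{1}≡31, (-10)^{2}≡18, (-10)^{4}≡37, (-10)^{8}≡16, (-10)^{16}≡10. Then (-10)^{20} = (-10)^{16+4} ≡ 10 × 37 ≡ 1 (mod 41)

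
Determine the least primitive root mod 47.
g = 5. For each prime q|46: 5^{23}≡46, 5^{2}≡25, none ≡ 1, so ord_47(5) = 46 and 5 is a primitive root.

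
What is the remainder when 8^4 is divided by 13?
8^{4} = 4096 ≡ 1 (mod 13)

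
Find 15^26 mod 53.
By repeated squaring mod 53: 15^{1}≡15, 15^{2}≡13, 15^{4}≡10, 15^{8}≡47, 15^{16}≡36. Then 15^{26} = 15^{16+8+2} ≡ 36 × 47 × 13 ≡ 1 mod 53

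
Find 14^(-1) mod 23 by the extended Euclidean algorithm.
Extended GCD: 14(5) + 23(-3) = 1. So 14^(-1) ≡ 5 mod 23. Verify: 14 × 5 = 70 ≡ 1 mod 23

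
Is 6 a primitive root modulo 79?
ord_79(6) divides 78. For each prime q|78: 6^{39}≡78, 6^{26}≡55, 6^{6}≡46, none ≡ 1. So 6 has order 78 and is a primitive root mod 79.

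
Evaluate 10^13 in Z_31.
By repeated squaring mod 31: 10^{1}≡10, 10^{2}≡7, 10^{4}≡18, 10^{8}≡14. Then 10^{13} = 10^{8+4+1} ≡ 14 × 18 × 10 ≡ 9 mod 31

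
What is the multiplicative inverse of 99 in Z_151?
Since 151 is prime, by Fermat 99^(-1) ≡ 99^{149} ≡ 90 mod 151. Verify: 99 × 90 = 8910 ≡ 1 mod 151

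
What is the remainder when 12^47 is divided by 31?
Using Fermat: 12^{30} ≡ 1 mod 31. 47 ≡ 17 mod 30. So 12^{47} ≡ 12^{17} ≡ 11 mod 31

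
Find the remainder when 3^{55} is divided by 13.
By Fermat: 3^{12} ≡ 1 (mod 13). 55 = 4×12 + 7. So 3^{55} ≡ 3^{7} ≡ 3 (mod 13)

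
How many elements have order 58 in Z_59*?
There are φ(59-1) = φ(58) = 28 primitive roots modulo 59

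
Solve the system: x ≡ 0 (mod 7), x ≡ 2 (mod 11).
M = 7 × 11 = 77. M₁ = 11, y₁ ≡ 2 (mod 7). M₂ = 7, y₂ ≡ 8 (mod 11). x = 0×11×2 + 2×7×8 ≡ 35 (mod 77)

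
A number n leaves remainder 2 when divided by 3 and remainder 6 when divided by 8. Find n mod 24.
M = 3 × 8 = 24. M₁ = 8, y₁ ≡ 2 mod 3. M₂ = 3, y₂ ≡ 3 mod 8. n = 2×8×2 + 6×3×3 ≡ 14 mod 24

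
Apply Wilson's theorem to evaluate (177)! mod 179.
(178)! = (177)! × (178) ≡ -1 (mod 179). So (177)! ≡ -1 × (178)^(-1) ≡ (-1)×(-1) = 1 (mod 179)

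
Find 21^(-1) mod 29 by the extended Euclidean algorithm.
Extended GCD: 21(-11) + 29(8) = 1. So 21^(-1) ≡ -11 ≡ 18 mod 29. Verify: 21 × 18 = 378 ≡ 1 mod 29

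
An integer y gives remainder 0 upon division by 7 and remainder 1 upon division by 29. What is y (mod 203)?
M = 7 × 29 = 203. M₁ = 29, y₁ ≡ 1 (mod 7). M₂ = 7, y₂ ≡ 25 (mod 29). y = 0×29×1 + 1×7×25 ≡ 175 (mod 203)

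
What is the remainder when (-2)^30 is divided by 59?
By repeated squaring mod 59: (-2)^{1}≡57, (-2)^{2}≡4, (-2)^{4}≡16, (-2)^{8}≡20, (-2)^{16}≡46. Then (-2)^{30} = (-2)^{16+8+4+2} ≡ 46 × 20 × 16 × 4 ≡ 57 mod 59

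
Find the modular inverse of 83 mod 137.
Since 137 is prime, by Fermat 83^(-1) ≡ 83^{135} ≡ 104 (mod 137). Verify: 83 × 104 = 8632 ≡ 1 (mod 137)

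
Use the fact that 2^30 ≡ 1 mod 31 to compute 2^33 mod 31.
By Fermat: 2^{30} ≡ 1 mod 31. So 2^{33} = 2^{30} · 2^{3} ≡ 2^{3} ≡ 8 mod 31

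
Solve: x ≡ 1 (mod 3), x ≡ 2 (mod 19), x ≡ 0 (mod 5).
M = 3 × 19 × 5 = 285. M₁ = 95, y₁ ≡ 2 (mod 3). M₂ = 15, y₂ ≡ 14 (mod 19). M₃ = 57, y₃ ≡ 3 (mod 5). x = 1×95×2 + 2×15×14 + 0×57×3 ≡ 40 (mod 285)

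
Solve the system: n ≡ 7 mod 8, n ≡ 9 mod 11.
M = 8 × 11 = 88. M₁ = 11, y₁ ≡ 3 mod 8. M₂ = 8, y₂ ≡ 7 mod 11. n = 7×11×3 + 9×8×7 ≡ 31 mod 88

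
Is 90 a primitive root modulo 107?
90^{53} ≡ 1 (mod 107) and 53 < 106, so ord_107(90) = 53 ≠ 106 and 90 is not a primitive root.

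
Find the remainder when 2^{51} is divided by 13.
By Fermat: 2^{12} ≡ 1 (mod 13). 51 = 4×12 + 3. So 2^{51} ≡ 2^{3} ≡ 8 (mod 13)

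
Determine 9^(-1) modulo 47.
Since 47 is prime, by Fermat 9^(-1) ≡ 9^{45} ≡ 21 (mod 47). Verify: 9 × 21 = 189 ≡ 1 (mod 47)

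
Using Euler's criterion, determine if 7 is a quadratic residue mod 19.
By Euler's criterion: 7^{9} ≡ 1 (mod 19). Since this equals 1, 7 is a QR.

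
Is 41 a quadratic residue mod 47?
By Euler's criterion: 41^{23} ≡ 46 mod 47. Since this equals -1 (≡ 46), 41 is not a QR.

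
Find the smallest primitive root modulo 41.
g = 6. For each prime q|40: 6^{20}≡40, 6^{8}≡10, none ≡ 1, so ord_41(6) = 40 and 6 is a primitive root.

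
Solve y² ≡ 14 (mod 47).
The square roots of 14 mod 47 are 25 and 22. Verify: 25² = 625 ≡ 14 (mod 47)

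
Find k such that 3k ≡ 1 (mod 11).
Since 11 is prime, by Fermat 3^(-1) ≡ 3^{9} ≡ 4 (mod 11). Verify: 3 × 4 = 12 ≡ 1 (mod 11)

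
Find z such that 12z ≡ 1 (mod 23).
Since 23 is prime, by Fermat 12^(-1) ≡ 12^{21} ≡ 2 (mod 23). Verify: 12 × 2 = 24 ≡ 1 (mod 23)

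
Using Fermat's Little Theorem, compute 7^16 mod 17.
By Fermat's Little Theorem, 7^{16} ≡ 1 (mod 17) since 17 is prime and gcd(7, 17) = 1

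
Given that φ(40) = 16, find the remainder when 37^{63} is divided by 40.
By Euler: 37^{16} ≡ 1 mod 40 since gcd(37, 40) = 1. 63 = 3×16 + 15. So 37^{63} ≡ 37^{15} ≡ 13 mod 40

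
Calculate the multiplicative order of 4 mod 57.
Powers of 4 mod 57: 4^1≡4, 4^2≡16, 4^3≡7, 4^4≡28, 4^5≡55, 4^6≡49, 4^7≡25, 4^8≡43, 4^9≡1. ord_57(4) = 9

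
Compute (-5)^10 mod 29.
By repeated squaring (mod 29): (-5)^{1}≡24, (-5)^{2}≡25, (-5)^{4}≡16, (-5)^{8}≡24. Then (-5)^{10} = (-5)^{8+2} ≡ 24 × 25 ≡ 20 (mod 29)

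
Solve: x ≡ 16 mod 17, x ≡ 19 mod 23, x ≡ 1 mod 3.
M = 17 × 23 × 3 = 1173. M₁ = 69, y₁ ≡ 1 mod 17. M₂ = 51, y₂ ≡ 14 mod 23. M₃ = 391, y₃ ≡ 1 mod 3. x = 16×69×1 + 19×51×14 + 1×391×1 ≡ 985 mod 1173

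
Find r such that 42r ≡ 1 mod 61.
Since 61 is prime, by Fermat 42^(-1) ≡ 42^{59} ≡ 16 mod 61. Verify: 42 × 16 = 672 ≡ 1 mod 61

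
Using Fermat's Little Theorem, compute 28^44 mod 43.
By Fermat: 28^{42} ≡ 1 (mod 43). So 28^{44} = 28^{42} · 28^{2} ≡ 28^{2} ≡ 10 (mod 43)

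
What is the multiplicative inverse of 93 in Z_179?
Since 179 is prime, by Fermat 93^(-1) ≡ 93^{177} ≡ 77 (mod 179). Verify: 93 × 77 = 7161 ≡ 1 (mod 179)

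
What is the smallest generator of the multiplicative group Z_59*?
g = 2. Powers: [2, 4, 8, 16, 32, 5, 10, 20, 40, ...] generates all 58 non-zero residues.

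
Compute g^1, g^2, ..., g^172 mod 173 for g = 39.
39^1, 39^2, ..., 39^{172} mod 173: [39, 137, 153, 85, 28, 54, 30, 132, 131, 92, 128, 148, 63, 35, 154, 124, 165, 34, 115, 160, 12, 122, 87, 106, 155, 163, 129, 14, 27, 15, 66, 152, 46, 64, 74, 118, 104, 77, 62, 169, 17, 144, 80, 6, 61, 130, 53, 164, 168, 151, 7, 100, 94, 33, 76, 23, 32, 37, 59, 52, 125, 31, 171, 95, 72, 40, 3, 117, 65, 113, 82, 84, 162, 90, 50, 47, 103, 38, 98, 16, 105, 116, 26, 149, 102, 172, 134, 36, 20, 88, 145, 119, 143, 41, 42, 81, 45, 25, 110, 138, 19, 49, 8, 139, 58, 13, 161, 51, 86, 67, 18, 10, 44, 159, 146, 158, 107, 21, 127, 109, 99, 55, 69, 96, 111, 4, 156, 29, 93, 167, 112, 43, 120, 9, 5, 22, 166, 73, 79, 140, 97, 150, 141, 136, 114, 121, 48, 142, 2, 78, 101, 133, 170, 56, 108, 60, 91, 89, 11, 83, 123, 126, 70, 135, 75, 157, 68, 57, 147, 24, 71, 1]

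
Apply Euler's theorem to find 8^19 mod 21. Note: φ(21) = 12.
By Euler: 8^{12} ≡ 1 mod 21 since gcd(8, 21) = 1. 19 = 1×12 + 7. So 8^{19} ≡ 8^{7} ≡ 8 mod 21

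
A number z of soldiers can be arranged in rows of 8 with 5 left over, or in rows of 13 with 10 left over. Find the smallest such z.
M = 8 × 13 = 104. M₁ = 13, y₁ ≡ 5 mod 8. M₂ = 8, y₂ ≡ 5 mod 13. z = 5×13×5 + 10×8×5 ≡ 101 mod 104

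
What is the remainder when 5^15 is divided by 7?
Using Fermat: 5^{6} ≡ 1 (mod 7). 15 ≡ 3 (mod 6). So 5^{15} ≡ 5^{3} ≡ 6 (mod 7)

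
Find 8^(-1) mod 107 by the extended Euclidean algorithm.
Extended GCD: 8(-40) + 107(3) = 1. So 8^(-1) ≡ -40 ≡ 67 mod 107. Verify: 8 × 67 = 536 ≡ 1 mod 107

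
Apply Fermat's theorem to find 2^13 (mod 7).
By Fermat: 2^{6} ≡ 1 (mod 7). 13 = 2×6 + 1. So 2^{13} ≡ 2^{1} ≡ 2 (mod 7)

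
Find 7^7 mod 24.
By repeated squaring mod 24: 7^{1}≡7, 7^{2}≡1, 7^{4}≡1. Then 7^{7} = 7^{4+2+1} ≡ 1 × 1 × 7 ≡ 7 mod 24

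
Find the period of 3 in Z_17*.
Powers of 3 mod 17: 3^1≡3, 3^2≡9, 3^3≡10, 3^4≡13, 3^5≡5, 3^6≡15, 3^7≡11, 3^8≡16, 3^9≡14, 3^10≡8, 3^11≡7, 3^12≡4, 3^13≡12, 3^14≡2, 3^15≡6, 3^16≡1. So the order of 3 is 16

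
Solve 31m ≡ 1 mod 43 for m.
Since 43 is prime, by Fermat 31^(-1) ≡ 31^{41} ≡ 25 mod 43. Verify: 31 × 25 = 775 ≡ 1 mod 43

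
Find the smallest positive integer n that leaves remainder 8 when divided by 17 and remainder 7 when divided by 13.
M = 17 × 13 = 221. M₁ = 13, y₁ ≡ 4 (mod 17). M₂ = 17, y₂ ≡ 10 (mod 13). n = 8×13×4 + 7×17×10 ≡ 59 (mod 221)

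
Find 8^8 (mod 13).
By repeated squaring (mod 13): 8^{1}≡8, 8^{2}≡12, 8^{4}≡1, 8^{8}≡1. So 8^{8} ≡ 1 (mod 13)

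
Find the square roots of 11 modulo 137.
The square roots of 11 mod 137 are 55 and 82. Verify: 55² = 3025 ≡ 11 mod 137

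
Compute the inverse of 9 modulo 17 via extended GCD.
Extended GCD: 9(2) + 17(-1) = 1. So 9^(-1) ≡ 2 mod 17. Verify: 9 × 2 = 18 ≡ 1 mod 17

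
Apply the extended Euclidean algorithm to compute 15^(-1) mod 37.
Extended GCD: 15(5) + 37(-2) = 1. So 15^(-1) ≡ 5 mod 37. Verify: 15 × 5 = 75 ≡ 1 mod 37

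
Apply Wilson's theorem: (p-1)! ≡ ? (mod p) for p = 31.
By Wilson's theorem, (30)! ≡ -1 ≡ 30 mod 31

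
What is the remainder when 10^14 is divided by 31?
By repeated squaring (mod 31): 10^{1}≡10, 10^{2}≡7, 10^{4}≡18, 10^{8}≡14. Then 10^{14} = 10^{8+4+2} ≡ 14 × 18 × 7 ≡ 28 (mod 31)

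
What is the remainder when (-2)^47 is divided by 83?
By repeated squaring mod 83: (-2)^{1}≡81, (-2)^{2}≡4, (-2)^{4}≡16, (-2)^{8}≡7, (-2)^{16}≡49, (-2)^{32}≡77. Then (-2)^{47} = (-2)^{32+8+4+2+1} ≡ 77 × 7 × 16 × 4 × 81 ≡ 64 mod 83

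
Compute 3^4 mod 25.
3^{4} = 81 ≡ 6 (mod 25)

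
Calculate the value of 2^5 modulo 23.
By repeated squaring mod 23: 2^{1}≡2, 2^{2}≡4, 2^{4}≡16. Then 2^{5} = 2^{4+1} ≡ 16 × 2 ≡ 9 mod 23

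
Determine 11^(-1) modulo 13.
Since 13 is prime, by Fermat 11^(-1) ≡ 11^{11} ≡ 6 mod 13. Verify: 11 × 6 = 66 ≡ 1 mod 13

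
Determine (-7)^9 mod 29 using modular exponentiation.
By repeated squaring (mod 29): (-7)^{1}≡22, (-7)^{2}≡20, (-7)^{4}≡23, (-7)^{8}≡7. Then (-7)^{9} = (-7)^{8+1} ≡ 7 × 22 ≡ 9 (mod 29)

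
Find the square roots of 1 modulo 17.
The square roots of 1 mod 17 are 1 and 16. Verify: 1² = 1 ≡ 1 mod 17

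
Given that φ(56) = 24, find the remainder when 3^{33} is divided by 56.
By Euler: 3^{24} ≡ 1 mod 56 since gcd(3, 56) = 1. 33 = 1×24 + 9. So 3^{33} ≡ 3^{9} ≡ 27 mod 56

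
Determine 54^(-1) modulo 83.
Since 83 is prime, by Fermat 54^(-1) ≡ 54^{81} ≡ 20 mod 83. Verify: 54 × 20 = 1080 ≡ 1 mod 83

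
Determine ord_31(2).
Powers of 2 mod 31: 2^1≡2, 2^2≡4, 2^3≡8, 2^4≡16, 2^5≡1. ord_31(2) = 5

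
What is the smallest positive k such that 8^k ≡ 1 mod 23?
Powers of 8 mod 23: 8^1≡8, 8^2≡18, 8^3≡6, 8^4≡2, 8^5≡16, 8^6≡13, 8^7≡12, 8^8≡4, 8^9≡9, 8^10≡3, 8^11≡1. ord_23(8) = 11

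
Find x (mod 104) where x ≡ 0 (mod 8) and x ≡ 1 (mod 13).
M = 8 × 13 = 104. M₁ = 13, y₁ ≡ 5 (mod 8). M₂ = 8, y₂ ≡ 5 (mod 13). x = 0×13×5 + 1×8×5 ≡ 40 (mod 104)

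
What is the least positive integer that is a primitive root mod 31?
g = 3. Powers: [3, 9, 27, 19, 26, 16, ...] generates all 30 non-zero residues.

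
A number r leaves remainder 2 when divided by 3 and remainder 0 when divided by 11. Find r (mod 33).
M = 3 × 11 = 33. M₁ = 11, y₁ ≡ 2 (mod 3). M₂ = 3, y₂ ≡ 4 (mod 11). r = 2×11×2 + 0×3×4 ≡ 11 (mod 33)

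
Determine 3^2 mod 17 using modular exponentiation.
3^{2} = 9 ≡ 9 (mod 17)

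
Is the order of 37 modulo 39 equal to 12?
Powers of 37 mod 39: 37^1≡37, 37^2≡4, 37^3≡31, 37^4≡16, 37^5≡7, 37^6≡25, 37^7≡28, 37^8≡22, 37^9≡34, 37^10≡10, 37^11≡19, 37^12≡1. First k with 37^k≡1 is k=12. Yes, ord_39(37) = 12.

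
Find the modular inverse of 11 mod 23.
Since 23 is prime, by Fermat 11^(-1) ≡ 11^{21} ≡ 21 mod 23. Verify: 11 × 21 = 231 ≡ 1 mod 23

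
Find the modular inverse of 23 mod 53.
Since 53 is prime, by Fermat 23^(-1) ≡ 23^{51} ≡ 30 (mod 53). Verify: 23 × 30 = 690 ≡ 1 (mod 53)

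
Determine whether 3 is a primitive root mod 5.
ord_5(3) divides 4. For each prime q|4: 3^{2}≡4, none ≡ 1. So 3 has order 4 and is a primitive root mod 5.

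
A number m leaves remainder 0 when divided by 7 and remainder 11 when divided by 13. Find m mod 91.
M = 7 × 13 = 91. M₁ = 13, y₁ ≡ 6 mod 7. M₂ = 7, y₂ ≡ 2 mod 13. m = 0×13×6 + 11×7×2 ≡ 63 mod 91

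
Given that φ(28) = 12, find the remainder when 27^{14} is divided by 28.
By Euler: 27^{12} ≡ 1 mod 28 since gcd(27, 28) = 1. 14 = 1×12 + 2. So 27^{14} ≡ 27^{2} ≡ 1 mod 28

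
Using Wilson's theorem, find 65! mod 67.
(66)! = (65)! × (66) ≡ -1 (mod 67). So (65)! ≡ -1 × (66)^(-1) ≡ (-1)×(-1) = 1 (mod 67)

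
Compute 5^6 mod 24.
By repeated squaring (mod 24): 5^{1}≡5, 5^{2}≡1, 5^{4}≡1. Then 5^{6} = 5^{4+2} ≡ 1 × 1 ≡ 1 (mod 24)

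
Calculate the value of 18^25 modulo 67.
By repeated squaring mod 67: 18^{1}≡18, 18^{2}≡56, 18^{4}≡54, 18^{8}≡35, 18^{16}≡19. Then 18^{25} = 18^{16+8+1} ≡ 19 × 35 × 18 ≡ 44 mod 67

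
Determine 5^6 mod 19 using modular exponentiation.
By repeated squaring mod 19: 5^{1}≡5, 5^{2}≡6, 5^{4}≡17. Then 5^{6} = 5^{4+2} ≡ 17 × 6 ≡ 7 mod 19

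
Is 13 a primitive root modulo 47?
ord_47(13) divides 46. For each prime q|46: 13^{23}≡46, 13^{2}≡28, none ≡ 1. So 13 has order 46 and is a primitive root mod 47.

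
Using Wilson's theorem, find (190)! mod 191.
By Wilson's theorem, (190)! ≡ -1 ≡ 190 mod 191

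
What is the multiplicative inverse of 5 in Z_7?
Since 7 is prime, by Fermat 5^(-1) ≡ 5^{5} ≡ 3 mod 7. Verify: 5 × 3 = 15 ≡ 1 mod 7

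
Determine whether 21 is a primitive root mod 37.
21^{18} ≡ 1 mod 37 and 18 < 36, so ord_37(21) = 18 ≠ 36 and 21 is not a primitive root.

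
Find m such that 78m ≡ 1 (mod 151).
Since 151 is prime, by Fermat 78^(-1) ≡ 78^{149} ≡ 91 (mod 151). Verify: 78 × 91 = 7098 ≡ 1 (mod 151)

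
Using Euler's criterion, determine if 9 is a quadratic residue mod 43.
By Euler's criterion: 9^{21} ≡ 1 mod 43. Since this equals 1, 9 is a QR.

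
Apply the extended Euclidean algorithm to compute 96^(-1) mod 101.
Extended GCD: 96(20) + 101(-19) = 1. So 96^(-1) ≡ 20 (mod 101). Verify: 96 × 20 = 1920 ≡ 1 (mod 101)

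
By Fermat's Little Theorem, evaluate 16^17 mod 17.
By Fermat: 16^{16} ≡ 1 (mod 17). So 16^{17} = 16^{16} · 16^{1} ≡ 16^{1} ≡ 16 (mod 17)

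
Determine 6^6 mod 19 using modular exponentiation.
By repeated squaring mod 19: 6^{1}≡6, 6^{2}≡17, 6^{4}≡4. Then 6^{6} = 6^{4+2} ≡ 4 × 17 ≡ 11 mod 19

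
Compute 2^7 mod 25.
By repeated squaring mod 25: 2^{1}≡2, 2^{2}≡4, 2^{4}≡16. Then 2^{7} = 2^{4+2+1} ≡ 16 × 4 × 2 ≡ 3 mod 25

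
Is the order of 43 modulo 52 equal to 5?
Powers of 43 mod 52: 43^1≡43, 43^2≡29, 43^3≡51, 43^4≡9, 43^5≡23, 43^6≡1. 43^5≡23≢1, so ord ≠ 5. No, the actual order is 6.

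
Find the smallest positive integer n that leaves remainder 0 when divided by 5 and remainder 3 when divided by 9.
M = 5 × 9 = 45. M₁ = 9, y₁ ≡ 4 mod 5. M₂ = 5, y₂ ≡ 2 mod 9. n = 0×9×4 + 3×5×2 ≡ 30 mod 45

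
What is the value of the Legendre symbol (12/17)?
(12/17) = 12^{8} mod 17 = -1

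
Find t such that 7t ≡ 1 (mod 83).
Since 83 is prime, by Fermat 7^(-1) ≡ 7^{81} ≡ 12 (mod 83). Verify: 7 × 12 = 84 ≡ 1 (mod 83)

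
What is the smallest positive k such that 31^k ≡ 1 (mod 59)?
Powers of 31 mod 59: 31^1≡31, 31^2≡17, 31^3≡55, 31^4≡53, 31^5≡50, 31^6≡16, 31^7≡24, 31^8≡36, 31^9≡54, 31^10≡22, 31^11≡33, 31^12≡20, 31^13≡30, 31^14≡45, 31^15≡38, 31^16≡57, 31^17≡56, 31^18≡25, 31^19≡8, 31^20≡12, 31^21≡18, 31^22≡27, 31^23≡11, 31^24≡46, 31^25≡10, 31^26≡15, 31^27≡52, 31^28≡19, 31^29≡58, 31^30≡28, 31^31≡42, 31^32≡4, 31^33≡6, 31^34≡9, 31^35≡43, 31^36≡35, 31^37≡23, 31^38≡5, 31^39≡37, 31^40≡26, 31^41≡39, 31^42≡29, 31^43≡14, 31^44≡21, 31^45≡2, 31^46≡3, 31^47≡34, 31^48≡51, 31^49≡47, 31^50≡41, 31^51≡32, 31^52≡48, 31^53≡13, 31^54≡49, 31^55≡44, 31^56≡7, 31^57≡40, 31^58≡1. Order = 58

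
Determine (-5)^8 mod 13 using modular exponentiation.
By repeated squaring mod 13: (-5)^{1}≡8, (-5)^{2}≡12, (-5)^{4}≡1, (-5)^{8}≡1. So (-5)^{8} ≡ 1 mod 13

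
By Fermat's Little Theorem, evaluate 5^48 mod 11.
By Fermat: 5^{10} ≡ 1 (mod 11). 48 = 4×10 + 8. So 5^{48} ≡ 5^{8} ≡ 4 (mod 11)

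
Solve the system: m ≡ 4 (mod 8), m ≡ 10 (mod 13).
M = 8 × 13 = 104. M₁ = 13, y₁ ≡ 5 (mod 8). M₂ = 8, y₂ ≡ 5 (mod 13). m = 4×13×5 + 10×8×5 ≡ 36 (mod 104)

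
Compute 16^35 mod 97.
By repeated squaring mod 97: 16^{1}≡16, 16^{2}≡62, 16^{4}≡61, 16^{8}≡35, 16^{16}≡61, 16^{32}≡35. Then 16^{35} = 16^{32+2+1} ≡ 35 × 62 × 16 ≡ 91 mod 97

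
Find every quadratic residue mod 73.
Squares in Z_73*: {1, 2, 3, 4, 6, 8, 9, 12, 16, 18, 19, 23, 24, 25, 27, 32, 35, 36, 37, 38, 41, 46, 48, 49, 50, 54, 55, 57, 61, 64, 65, 67, 69, 70, 71, 72}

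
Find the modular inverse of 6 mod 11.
Since 11 is prime, by Fermat 6^(-1) ≡ 6^{9} ≡ 2 mod 11. Verify: 6 × 2 = 12 ≡ 1 mod 11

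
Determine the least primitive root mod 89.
g = 3. Powers: [3, 9, 27, 81, 65, 17, 51, 64, 14, ...] generates all 88 non-zero residues.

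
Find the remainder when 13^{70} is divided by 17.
By Fermat: 13^{16} ≡ 1 (mod 17). 70 = 4×16 + 6. So 13^{70} ≡ 13^{6} ≡ 16 (mod 17)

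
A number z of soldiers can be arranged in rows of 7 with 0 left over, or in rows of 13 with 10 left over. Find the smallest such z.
M = 7 × 13 = 91. M₁ = 13, y₁ ≡ 6 mod 7. M₂ = 7, y₂ ≡ 2 mod 13. z = 0×13×6 + 10×7×2 ≡ 49 mod 91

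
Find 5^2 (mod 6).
5^{2} = 25 ≡ 1 (mod 6)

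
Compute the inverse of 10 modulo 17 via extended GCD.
Extended GCD: 10(-5) + 17(3) = 1. So 10^(-1) ≡ -5 ≡ 12 mod 17. Verify: 10 × 12 = 120 ≡ 1 mod 17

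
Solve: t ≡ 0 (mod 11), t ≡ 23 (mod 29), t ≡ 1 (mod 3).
M = 11 × 29 × 3 = 957. M₁ = 87, y₁ ≡ 10 (mod 11). M₂ = 33, y₂ ≡ 22 (mod 29). M₃ = 319, y₃ ≡ 1 (mod 3). t = 0×87×10 + 23×33×22 + 1×319×1 ≡ 748 (mod 957)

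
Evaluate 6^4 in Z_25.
6^{4} = 1296 ≡ 21 mod 25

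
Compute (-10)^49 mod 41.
Using Fermat: (-10)^{40} ≡ 1 mod 41. 49 ≡ 9 mod 40. So (-10)^{49} ≡ (-10)^{9} ≡ 4 mod 41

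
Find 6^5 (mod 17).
By repeated squaring (mod 17): 6^{1}≡6, 6^{2}≡2, 6^{4}≡4. Then 6^{5} = 6^{4+1} ≡ 4 × 6 ≡ 7 (mod 17)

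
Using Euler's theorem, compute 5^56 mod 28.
By Euler: 5^{12} ≡ 1 (mod 28) since gcd(5, 28) = 1. 56 = 4×12 + 8. So 5^{56} ≡ 5^{8} ≡ 25 (mod 28)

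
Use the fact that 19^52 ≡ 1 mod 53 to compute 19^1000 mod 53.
By Fermat: 19^{52} ≡ 1 mod 53. 1000 ≡ 12 mod 52. So 19^{1000} ≡ 19^{12} ≡ 49 mod 53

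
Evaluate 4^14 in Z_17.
By repeated squaring (mod 17): 4^{1}≡4, 4^{2}≡16, 4^{4}≡1, 4^{8}≡1. Then 4^{14} = 4^{8+4+2} ≡ 1 × 1 × 16 ≡ 16 (mod 17)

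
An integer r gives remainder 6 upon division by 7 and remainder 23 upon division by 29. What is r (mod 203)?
M = 7 × 29 = 203. M₁ = 29, y₁ ≡ 1 (mod 7). M₂ = 7, y₂ ≡ 25 (mod 29). r = 6×29×1 + 23×7×25 ≡ 139 (mod 203)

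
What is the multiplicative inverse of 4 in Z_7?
Since 7 is prime, by Fermat 4^(-1) ≡ 4^{5} ≡ 2 mod 7. Verify: 4 × 2 = 8 ≡ 1 mod 7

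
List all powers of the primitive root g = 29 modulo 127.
29^1, 29^2, ..., 29^{126} mod 127: [29, 79, 5, 18, 14, 25, 90, 70, 125, 69, 96, 117, 91, 99, 77, 74, 114, 4, 116, 62, 20, 72, 56, 100, 106, 26, 119, 22, 3, 87, 110, 15, 54, 42, 75, 16, 83, 121, 80, 34, 97, 19, 43, 104, 95, 88, 12, 94, 59, 60, 89, 41, 46, 64, 78, 103, 66, 9, 7, 76, 45, 35, 126, 98, 48, 122, 109, 113, 102, 37, 57, 2, 58, 31, 10, 36, 28, 50, 53, 13, 123, 11, 65, 107, 55, 71, 27, 21, 101, 8, 105, 124, 40, 17, 112, 73, 85, 52, 111, 44, 6, 47, 93, 30, 108, 84, 23, 32, 39, 115, 33, 68, 67, 38, 86, 81, 63, 49, 24, 61, 118, 120, 51, 82, 92, 1]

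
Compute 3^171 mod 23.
Using Fermat: 3^{22} ≡ 1 mod 23. 171 ≡ 17 mod 22. So 3^{171} ≡ 3^{17} ≡ 16 mod 23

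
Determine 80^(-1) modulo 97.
Since 97 is prime, by Fermat 80^(-1) ≡ 80^{95} ≡ 57 (mod 97). Verify: 80 × 57 = 4560 ≡ 1 (mod 97)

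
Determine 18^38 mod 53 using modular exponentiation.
By repeated squaring mod 53: 18^{1}≡18, 18^{2}≡6, 18^{4}≡36, 18^{8}≡24, 18^{16}≡46, 18^{32}≡49. Then 18^{38} = 18^{32+4+2} ≡ 49 × 36 × 6 ≡ 37 mod 53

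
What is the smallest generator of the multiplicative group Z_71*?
g = 7. For each prime q|70: 7^{35}≡70, 7^{14}≡54, 7^{10}≡45, none ≡ 1, so ord_71(7) = 70 and 7 is a primitive root.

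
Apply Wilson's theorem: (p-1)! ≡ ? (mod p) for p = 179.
By Wilson's theorem, (178)! ≡ -1 ≡ 178 mod 179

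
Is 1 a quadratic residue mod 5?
By Euler's criterion: 1^{2} ≡ 1 (mod 5). Since this equals 1, 1 is a QR.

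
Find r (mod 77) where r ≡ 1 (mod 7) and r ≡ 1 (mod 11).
M = 7 × 11 = 77. M₁ = 11, y₁ ≡ 2 (mod 7). M₂ = 7, y₂ ≡ 8 (mod 11). r = 1×11×2 + 1×7×8 ≡ 1 (mod 77)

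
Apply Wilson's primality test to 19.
(18)! mod 19 = 18. Since 18 ≡ -1 (mod 19), 19 is prime.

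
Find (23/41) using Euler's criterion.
(23/41) = 23^{20} mod 41 = 1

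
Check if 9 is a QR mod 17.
By Euler's criterion: 9^{8} ≡ 1 (mod 17). Since this equals 1, 9 is a QR.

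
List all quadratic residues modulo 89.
Squares in Z_89*: {1, 2, 4, 5, 8, 9, 10, 11, 16, 17, 18, 20, 21, 22, 25, 32, 34, 36, 39, 40, 42, 44, 45, 47, 49, 50, 53, 55, 57, 64, 67, 68, 69, 71, 72, 73, 78, 79, 80, 81, 84, 85, 87, 88}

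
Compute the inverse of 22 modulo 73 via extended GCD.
Extended GCD: 22(10) + 73(-3) = 1. So 22^(-1) ≡ 10 (mod 73). Verify: 22 × 10 = 220 ≡ 1 (mod 73)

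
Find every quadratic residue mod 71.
Quadratic residues modulo 71: {1, 2, 3, 4, 5, 6, 8, 9, 10, 12, 15, 16, 18, 19, 20, 24, 25, 27, 29, 30, 32, 36, 37, 38, 40, 43, 45, 48, 49, 50, 54, 57, 58, 60, 64}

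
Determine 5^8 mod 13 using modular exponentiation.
By repeated squaring mod 13: 5^{1}≡5, 5^{2}≡12, 5^{4}≡1, 5^{8}≡1. So 5^{8} ≡ 1 mod 13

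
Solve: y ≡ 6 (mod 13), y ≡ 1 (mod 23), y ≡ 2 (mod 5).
M = 13 × 23 × 5 = 1495. M₁ = 115, y₁ ≡ 6 (mod 13). M₂ = 65, y₂ ≡ 17 (mod 23). M₃ = 299, y₃ ≡ 4 (mod 5). y = 6×115×6 + 1×65×17 + 2×299×4 ≡ 162 (mod 1495)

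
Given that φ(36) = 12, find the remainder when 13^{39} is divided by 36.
By Euler: 13^{12} ≡ 1 (mod 36) since gcd(13, 36) = 1. 39 = 3×12 + 3. So 13^{39} ≡ 13^{3} ≡ 1 (mod 36)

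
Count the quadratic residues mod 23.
The squaring map on Z_23* is 2-to-1, so there are (22)/2 = 11 QRs.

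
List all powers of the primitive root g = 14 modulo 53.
14^1, 14^2, ..., 14^{52} mod 53: [14, 37, 41, 44, 33, 38, 2, 28, 21, 29, 35, 13, 23, 4, 3, 42, 5, 17, 26, 46, 8, 6, 31, 10, 34, 52, 39, 16, 12, 9, 20, 15, 51, 25, 32, 24, 18, 40, 30, 49, 50, 11, 48, 36, 27, 7, 45, 47, 22, 43, 19, 1]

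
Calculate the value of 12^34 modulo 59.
By repeated squaring (mod 59): 12^{1}≡12, 12^{2}≡26, 12^{4}≡27, 12^{8}≡21, 12^{16}≡28, 12^{32}≡17. Then 12^{34} = 12^{32+2} ≡ 17 × 26 ≡ 29 (mod 59)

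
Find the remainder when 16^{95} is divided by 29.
By Fermat: 16^{28} ≡ 1 mod 29. 95 = 3×28 + 11. So 16^{95} ≡ 16^{11} ≡ 25 mod 29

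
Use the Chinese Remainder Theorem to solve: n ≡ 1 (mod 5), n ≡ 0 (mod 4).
M = 5 × 4 = 20. M₁ = 4, y₁ ≡ 4 (mod 5). M₂ = 5, y₂ ≡ 1 (mod 4). n = 1×4×4 + 0×5×1 ≡ 16 (mod 20)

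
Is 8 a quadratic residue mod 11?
By Euler's criterion: 8^{5} ≡ 10 (mod 11). Since this equals -1 (≡ 10), 8 is not a QR.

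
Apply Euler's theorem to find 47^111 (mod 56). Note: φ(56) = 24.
By Euler: 47^{24} ≡ 1 (mod 56) since gcd(47, 56) = 1. 111 = 4×24 + 15. So 47^{111} ≡ 47^{15} ≡ 55 (mod 56)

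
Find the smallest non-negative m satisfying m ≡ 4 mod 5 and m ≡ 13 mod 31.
M = 5 × 31 = 155. M₁ = 31, y₁ ≡ 1 mod 5. M₂ = 5, y₂ ≡ 25 mod 31. m = 4×31×1 + 13×5×25 ≡ 44 mod 155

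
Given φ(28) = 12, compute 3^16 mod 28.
By Euler: 3^{12} ≡ 1 mod 28 since gcd(3, 28) = 1. 16 = 1×12 + 4. So 3^{16} ≡ 3^{4} ≡ 25 mod 28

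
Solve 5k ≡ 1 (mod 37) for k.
Since 37 is prime, by Fermat 5^(-1) ≡ 5^{35} ≡ 15 (mod 37). Verify: 5 × 15 = 75 ≡ 1 (mod 37)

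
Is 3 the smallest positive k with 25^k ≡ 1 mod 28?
Powers of 25 mod 28: 25^1≡25, 25^2≡9, 25^3≡1. First k with 25^k≡1 is k=3. Yes, ord_28(25) = 3.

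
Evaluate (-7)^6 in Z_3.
Using Fermat: (-7)^{2} ≡ 1 (mod 3). 6 ≡ 0 (mod 2). So (-7)^{6} ≡ (-7)^{0} ≡ 1 (mod 3)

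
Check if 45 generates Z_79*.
45^{39} ≡ 1 (mod 79) and 39 < 78, so ord_79(45) = 39 ≠ 78 and 45 is not a primitive root.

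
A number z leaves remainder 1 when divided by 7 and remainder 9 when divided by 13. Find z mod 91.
M = 7 × 13 = 91. M₁ = 13, y₁ ≡ 6 mod 7. M₂ = 7, y₂ ≡ 2 mod 13. z = 1×13×6 + 9×7×2 ≡ 22 mod 91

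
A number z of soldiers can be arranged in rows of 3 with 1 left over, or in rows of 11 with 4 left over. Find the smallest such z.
M = 3 × 11 = 33. M₁ = 11, y₁ ≡ 2 (mod 3). M₂ = 3, y₂ ≡ 4 (mod 11). z = 1×11×2 + 4×3×4 ≡ 4 (mod 33)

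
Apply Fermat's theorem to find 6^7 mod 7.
By Fermat: 6^{6} ≡ 1 mod 7. So 6^{7} = 6^{6} · 6^{1} ≡ 6^{1} ≡ 6 mod 7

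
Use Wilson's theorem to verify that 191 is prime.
(190)! mod 191 = 190. Since this equals -1 mod 191, Wilson confirms 191 is prime.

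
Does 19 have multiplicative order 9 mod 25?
Powers of 19 mod 25: 19^1≡19, 19^2≡11, 19^3≡9, 19^4≡21, 19^5≡24, 19^6≡6, 19^7≡14, 19^8≡16, 19^9≡4, 19^10≡1. 19^9≡4≢1, so ord ≠ 9. No, the actual order is 10.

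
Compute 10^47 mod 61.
By repeated squaring (mod 61): 10^{1}≡10, 10^{2}≡39, 10^{4}≡57, 10^{8}≡16, 10^{16}≡12, 10^{32}≡22. Then 10^{47} = 10^{32+8+4+2+1} ≡ 22 × 16 × 57 × 39 × 10 ≡ 2 (mod 61)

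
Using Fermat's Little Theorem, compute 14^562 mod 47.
By Fermat: 14^{46} ≡ 1 (mod 47). 562 ≡ 10 (mod 46). So 14^{562} ≡ 14^{10} ≡ 9 (mod 47)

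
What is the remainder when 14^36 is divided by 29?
Using Fermat: 14^{28} ≡ 1 (mod 29). 36 ≡ 8 (mod 28). So 14^{36} ≡ 14^{8} ≡ 23 (mod 29)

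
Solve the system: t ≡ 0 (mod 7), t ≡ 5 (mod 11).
M = 7 × 11 = 77. M₁ = 11, y₁ ≡ 2 (mod 7). M₂ = 7, y₂ ≡ 8 (mod 11). t = 0×11×2 + 5×7×8 ≡ 49 (mod 77)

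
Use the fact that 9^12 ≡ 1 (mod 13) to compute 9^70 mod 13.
By Fermat: 9^{12} ≡ 1 (mod 13). 70 = 5×12 + 10. So 9^{70} ≡ 9^{10} ≡ 9 (mod 13)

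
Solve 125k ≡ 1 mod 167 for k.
Since 167 is prime, by Fermat 125^(-1) ≡ 125^{165} ≡ 163 mod 167. Verify: 125 × 163 = 20375 ≡ 1 mod 167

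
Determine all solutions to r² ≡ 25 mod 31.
The square roots of 25 mod 31 are 5 and 26. Verify: 5² = 25 ≡ 25 mod 31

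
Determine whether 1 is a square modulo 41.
By Euler's criterion: 1^{20} ≡ 1 mod 41. Since this equals 1, 1 is a QR.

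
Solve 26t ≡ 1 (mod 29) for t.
Since 29 is prime, by Fermat 26^(-1) ≡ 26^{27} ≡ 19 (mod 29). Verify: 26 × 19 = 494 ≡ 1 (mod 29)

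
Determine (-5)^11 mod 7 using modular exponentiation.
Using Fermat: (-5)^{6} ≡ 1 mod 7. 11 ≡ 5 mod 6. So (-5)^{11} ≡ (-5)^{5} ≡ 4 mod 7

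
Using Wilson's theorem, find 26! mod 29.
(28)! = (26)! × (27) × (28) ≡ -1 mod 29. So (26)! ≡ -1 × [(28)(27)]^(-1) ≡ 14 mod 29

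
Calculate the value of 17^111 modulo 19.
Using Fermat: 17^{18} ≡ 1 mod 19. 111 ≡ 3 mod 18. So 17^{111} ≡ 17^{3} ≡ 11 mod 19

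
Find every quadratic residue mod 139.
QRs mod 139: {1, 4, 5, 6, 7, 9, 11, 13, 16, 20, 24, 25, 28, 29, 30, 31, 34, 35, 36, 37, 38, 41, 42, 44, 45, 46, 47, 49, 51, 52, 54, 55, 57, 63, 64, 65, 66, 67, 69, 71, 77, 78, 79, 80, 81, 83, 86, 89, 91, 96, 99, 100, 106, 107, 112, 113, 116, 117, 118, 120, 121, 122, 124, 125, 127, 129, 131, 136, 137}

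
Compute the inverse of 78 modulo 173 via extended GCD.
Extended GCD: 78(-51) + 173(23) = 1. So 78^(-1) ≡ -51 ≡ 122 (mod 173). Verify: 78 × 122 = 9516 ≡ 1 (mod 173)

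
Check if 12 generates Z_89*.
12^{8} ≡ 1 mod 89 and 8 < 88, so ord_89(12) = 8 ≠ 88 and 12 is not a primitive root.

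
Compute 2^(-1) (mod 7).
Since 7 is prime, by Fermat 2^(-1) ≡ 2^{5} ≡ 4 (mod 7). Verify: 2 × 4 = 8 ≡ 1 (mod 7)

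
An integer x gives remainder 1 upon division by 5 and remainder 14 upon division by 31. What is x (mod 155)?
M = 5 × 31 = 155. M₁ = 31, y₁ ≡ 1 (mod 5). M₂ = 5, y₂ ≡ 25 (mod 31). x = 1×31×1 + 14×5×25 ≡ 76 (mod 155)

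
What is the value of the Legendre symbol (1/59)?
(1/59) = 1^{29} mod 59 = 1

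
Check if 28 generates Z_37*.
28^{18} ≡ 1 mod 37 and 18 < 36, so ord_37(28) = 18 ≠ 36 and 28 is not a primitive root.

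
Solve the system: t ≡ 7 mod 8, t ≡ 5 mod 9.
M = 8 × 9 = 72. M₁ = 9, y₁ ≡ 1 mod 8. M₂ = 8, y₂ ≡ 8 mod 9. t = 7×9×1 + 5×8×8 ≡ 23 mod 72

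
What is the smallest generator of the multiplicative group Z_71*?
g = 7. For each prime q|70: 7^{35}≡70, 7^{14}≡54, 7^{10}≡45, none ≡ 1, so ord_71(7) = 70 and 7 is a primitive root.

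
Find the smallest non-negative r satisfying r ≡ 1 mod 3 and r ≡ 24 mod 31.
M = 3 × 31 = 93. M₁ = 31, y₁ ≡ 1 mod 3. M₂ = 3, y₂ ≡ 21 mod 31. r = 1×31×1 + 24×3×21 ≡ 55 mod 93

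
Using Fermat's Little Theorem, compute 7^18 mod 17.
By Fermat: 7^{16} ≡ 1 (mod 17). So 7^{18} = 7^{16} · 7^{2} ≡ 7^{2} ≡ 15 (mod 17)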